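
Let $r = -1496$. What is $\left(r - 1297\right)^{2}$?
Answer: $7800849$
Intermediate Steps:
$\left(r - 1297\right)^{2} = \left(-1496 - 1297\right)^{2} = \left(-2793\right)^{2} = 7800849$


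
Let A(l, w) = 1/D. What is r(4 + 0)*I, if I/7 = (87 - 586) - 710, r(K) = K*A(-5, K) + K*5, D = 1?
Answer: -203112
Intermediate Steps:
A(l, w) = 1 (A(l, w) = 1/1 = 1)
r(K) = 6*K (r(K) = K*1 + K*5 = K + 5*K = 6*K)
I = -8463 (I = 7*((87 - 586) - 710) = 7*(-499 - 710) = 7*(-1209) = -8463)
r(4 + 0)*I = (6*(4 + 0))*(-8463) = (6*4)*(-8463) = 24*(-8463) = -203112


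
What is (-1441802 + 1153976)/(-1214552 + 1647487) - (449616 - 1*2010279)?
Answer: 675665348079/432935 ≈ 1.5607e+6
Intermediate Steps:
(-1441802 + 1153976)/(-1214552 + 1647487) - (449616 - 1*2010279) = -287826/432935 - (449616 - 2010279) = -287826*1/432935 - 1*(-1560663) = -287826/432935 + 1560663 = 675665348079/432935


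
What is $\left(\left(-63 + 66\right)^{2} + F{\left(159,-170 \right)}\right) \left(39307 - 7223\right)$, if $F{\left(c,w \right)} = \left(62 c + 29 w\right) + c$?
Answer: $163500064$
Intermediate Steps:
$F{\left(c,w \right)} = 29 w + 63 c$ ($F{\left(c,w \right)} = \left(29 w + 62 c\right) + c = 29 w + 63 c$)
$\left(\left(-63 + 66\right)^{2} + F{\left(159,-170 \right)}\right) \left(39307 - 7223\right) = \left(\left(-63 + 66\right)^{2} + \left(29 \left(-170\right) + 63 \cdot 159\right)\right) \left(39307 - 7223\right) = \left(3^{2} + \left(-4930 + 10017\right)\right) 32084 = \left(9 + 5087\right) 32084 = 5096 \cdot 32084 = 163500064$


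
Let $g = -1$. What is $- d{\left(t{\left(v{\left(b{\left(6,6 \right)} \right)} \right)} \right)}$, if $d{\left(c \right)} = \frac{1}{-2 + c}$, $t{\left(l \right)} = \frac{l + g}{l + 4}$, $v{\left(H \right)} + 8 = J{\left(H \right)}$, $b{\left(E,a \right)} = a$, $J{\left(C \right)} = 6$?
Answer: $\frac{2}{7} \approx 0.28571$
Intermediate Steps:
$v{\left(H \right)} = -2$ ($v{\left(H \right)} = -8 + 6 = -2$)
$t{\left(l \right)} = \frac{-1 + l}{4 + l}$ ($t{\left(l \right)} = \frac{l - 1}{l + 4} = \frac{-1 + l}{4 + l}$)
$- d{\left(t{\left(v{\left(b{\left(6,6 \right)} \right)} \right)} \right)} = - \frac{1}{-2 + \frac{-1 - 2}{4 - 2}} = - \frac{1}{-2 + \frac{1}{2} \left(-3\right)} = - \frac{1}{-2 - \frac{3}{2}} = - \frac{1}{- \frac{7}{2}} = \left(-1\right) \left(- \frac{2}{7}\right) = \frac{2}{7}$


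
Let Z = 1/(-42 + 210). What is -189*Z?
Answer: -9/8 ≈ -1.1250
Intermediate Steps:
Z = 1/168 ≈ 0.0059524
-189*Z = -189*1/168 = -9/8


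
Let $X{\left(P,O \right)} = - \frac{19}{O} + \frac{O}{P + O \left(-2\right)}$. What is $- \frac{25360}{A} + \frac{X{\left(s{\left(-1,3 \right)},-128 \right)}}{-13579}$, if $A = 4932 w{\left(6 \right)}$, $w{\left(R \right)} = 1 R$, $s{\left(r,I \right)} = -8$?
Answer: $- \frac{170798869399}{199307564928} \approx -0.85696$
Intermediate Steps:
$w{\left(R \right)} = R$
$A = 29592$ ($A = 4932 \cdot 6 = 29592$)
$X{\left(P,O \right)} = - \frac{19}{O} + \frac{O}{P - 2 O}$
$- \frac{25360}{A} + \frac{X{\left(s{\left(-1,3 \right)},-128 \right)}}{-13579} = - \frac{25360}{29592} + \frac{\frac{1}{-128} \frac{1}{\left(-1\right) \left(-8\right) + 2 \left(-128\right)} \left(- \left(-128\right)^{2} - -4864 + 19 \left(-8\right)\right)}{-13579} = \left(-25360\right) \frac{1}{29592} + - \frac{\left(-1\right) 16384 + 4864 - 152}{128 \left(8 - 256\right)} \left(- \frac{1}{13579}\right) = - \frac{3170}{3699} + - \frac{-16384 + 4864 - 152}{128 \left(-248\right)} \left(- \frac{1}{13579}\right) = - \frac{3170}{3699} + \left(- \frac{1}{128}\right) \left(- \frac{1}{248}\right) \left(-11672\right) \left(- \frac{1}{13579}\right) = - \frac{3170}{3699} - - \frac{1459}{53881472} = - \frac{3170}{3699} + \frac{1459}{53881472} = - \frac{170798869399}{199307564928}$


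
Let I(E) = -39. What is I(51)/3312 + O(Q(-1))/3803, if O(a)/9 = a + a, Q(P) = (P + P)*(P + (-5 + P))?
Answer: 228769/4198512 ≈ 0.054488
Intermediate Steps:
Q(P) = 2*P*(-5 + 2*P) (Q(P) = (2*P)*(-5 + 2*P) = 2*P*(-5 + 2*P))
O(a) = 18*a (O(a) = 9*(a + a) = 9*(2*a) = 18*a)
I(51)/3312 + O(Q(-1))/3803 = -39/3312 + (18*(2*(-1)*(-5 + 2*(-1))))/3803 = -39*1/3312 + (18*(2*(-1)*(-5 - 2)))*(1/3803) = -13/1104 + (18*(2*(-1)*(-7)))*(1/3803) = -13/1104 + (18*14)*(1/3803) = -13/1104 + 252*(1/3803) = -13/1104 + 252/3803 = 228769/4198512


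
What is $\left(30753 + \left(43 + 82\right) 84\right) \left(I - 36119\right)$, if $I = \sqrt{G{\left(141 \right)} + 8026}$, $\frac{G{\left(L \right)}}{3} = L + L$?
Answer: $-1490017107 + 82506 \sqrt{2218} \approx -1.4861 \cdot 10^{9}$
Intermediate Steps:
$G{\left(L \right)} = 6 L$ ($G{\left(L \right)} = 3 \left(L + L\right) = 3 \cdot 2 L = 6 L$)
$I = 2 \sqrt{2218}$ ($I = \sqrt{6 \cdot 141 + 8026} = \sqrt{846 + 8026} = \sqrt{8872} = 2 \sqrt{2218} \approx 94.191$)
$\left(30753 + \left(43 + 82\right) 84\right) \left(I - 36119\right) = \left(30753 + \left(43 + 82\right) 84\right) \left(2 \sqrt{2218} - 36119\right) = \left(30753 + 125 \cdot 84\right) \left(-36119 + 2 \sqrt{2218}\right) = \left(30753 + 10500\right) \left(-36119 + 2 \sqrt{2218}\right) = 41253 \left(-36119 + 2 \sqrt{2218}\right) = -1490017107 + 82506 \sqrt{2218}$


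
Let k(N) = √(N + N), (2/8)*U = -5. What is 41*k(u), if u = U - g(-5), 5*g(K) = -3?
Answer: 41*I*√970/5 ≈ 255.39*I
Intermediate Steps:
g(K) = -⅗ (g(K) = (⅕)*(-3) = -⅗)
U = -20 (U = 4*(-5) = -20)
u = -97/5 (u = -20 - 1*(-⅗) = -20 + ⅗ = -97/5 ≈ -19.400)
k(N) = √2*√N (k(N) = √(2*N) = √2*√N)
41*k(u) = 41*(√2*√(-97/5)) = 41*(√2*(I*√485/5)) = 41*(I*√970/5) = 41*I*√970/5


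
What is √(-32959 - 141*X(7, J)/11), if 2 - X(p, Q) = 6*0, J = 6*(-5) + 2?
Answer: I*√3991141/11 ≈ 181.62*I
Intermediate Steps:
J = -28 (J = -30 + 2 = -28)
X(p, Q) = 2 (X(p, Q) = 2 - 6*0 = 2 - 1*0 = 2 + 0 = 2)
√(-32959 - 141*X(7, J)/11) = √(-32959 - 282/11) = √(-362831/11) = I*√3991141/11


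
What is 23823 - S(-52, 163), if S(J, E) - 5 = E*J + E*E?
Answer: 5725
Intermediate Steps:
S(J, E) = 5 + E**2 + E*J (S(J, E) = 5 + (E*J + E*E) = 5 + (E*J + E**2) = 5 + (E**2 + E*J) = 5 + E**2 + E*J)
23823 - S(-52, 163) = 23823 - (5 + 163**2 + 163*(-52)) = 23823 - (5 + 26569 - 8476) = 23823 - 1*18098 = 23823 - 18098 = 5725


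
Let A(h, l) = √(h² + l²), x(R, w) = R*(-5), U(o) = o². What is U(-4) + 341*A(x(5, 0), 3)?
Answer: 16 + 341*√634 ≈ 8602.2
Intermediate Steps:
x(R, w) = -5*R
U(-4) + 341*A(x(5, 0), 3) = (-4)² + 341*√((-5*5)² + 3²) = 16 + 341*√((-25)² + 9) = 16 + 341*√(625 + 9) = 16 + 341*√634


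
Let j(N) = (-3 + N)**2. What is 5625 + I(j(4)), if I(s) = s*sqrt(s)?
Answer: 5626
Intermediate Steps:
I(s) = s**(3/2)
5625 + I(j(4)) = 5625 + ((-3 + 4)**2)**(3/2) = 5625 + (1**2)**(3/2) = 5625 + 1**(3/2) = 5625 + 1 = 5626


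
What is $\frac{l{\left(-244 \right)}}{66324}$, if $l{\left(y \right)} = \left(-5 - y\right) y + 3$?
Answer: $- \frac{58313}{66324} \approx -0.87921$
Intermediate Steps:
$l{\left(y \right)} = 3 + y \left(-5 - y\right)$ ($l{\left(y \right)} = y \left(-5 - y\right) + 3 = 3 + y \left(-5 - y\right)$)
$\frac{l{\left(-244 \right)}}{66324} = \frac{3 - \left(-244\right)^{2} - -1220}{66324} = \left(3 - 59536 + 1220\right) \frac{1}{66324} = \left(-58313\right) \frac{1}{66324} = - \frac{58313}{66324}$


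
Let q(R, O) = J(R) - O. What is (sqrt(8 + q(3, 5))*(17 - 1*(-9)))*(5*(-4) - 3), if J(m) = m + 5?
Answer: -598*sqrt(11) ≈ -1983.3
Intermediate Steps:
J(m) = 5 + m
q(R, O) = 5 + R - O (q(R, O) = (5 + R) - O = 5 + R - O)
(sqrt(8 + q(3, 5))*(17 - 1*(-9)))*(5*(-4) - 3) = (sqrt(8 + (5 + 3 - 1*5))*(17 - 1*(-9)))*(5*(-4) - 3) = (sqrt(8 + (5 + 3 - 5))*(17 + 9))*(-20 - 3) = (sqrt(8 + 3)*26)*(-23) = (sqrt(11)*26)*(-23) = (26*sqrt(11))*(-23) = -598*sqrt(11)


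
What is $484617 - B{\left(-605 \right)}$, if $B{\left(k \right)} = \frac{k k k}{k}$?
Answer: $118592$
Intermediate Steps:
$B{\left(k \right)} = k^{2}$ ($B{\left(k \right)} = \frac{k^{2} k}{k} = \frac{k^{3}}{k} = k^{2}$)
$484617 - B{\left(-605 \right)} = 484617 - \left(-605\right)^{2} = 484617 - 366025 = 118592$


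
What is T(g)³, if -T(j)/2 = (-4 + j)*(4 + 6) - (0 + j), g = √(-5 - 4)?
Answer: -187840 - 879336*I ≈ -1.8784e+5 - 8.7934e+5*I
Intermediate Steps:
g = 3*I (g = √(-9) = 3*I ≈ 3.0*I)
T(j) = 80 - 18*j (T(j) = -2*((-4 + j)*(4 + 6) - (0 + j)) = -2*((-4 + j)*10 - j) = -2*((-40 + 10*j) - j) = -2*(-40 + 9*j) = 80 - 18*j)
T(g)³ = (80 - 54*I)³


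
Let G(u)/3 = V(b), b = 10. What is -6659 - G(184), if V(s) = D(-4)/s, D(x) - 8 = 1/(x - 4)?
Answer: -532909/80 ≈ -6661.4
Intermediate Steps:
D(x) = 8 + 1/(-4 + x) (D(x) = 8 + 1/(x - 4) = 8 + 1/(-4 + x))
V(s) = 63/(8*s) (V(s) = ((-31 + 8*(-4))/(-4 - 4))/s = ((-31 - 32)/(-8))/s = (-⅛*(-63))/s = 63/(8*s))
G(u) = 189/80 (G(u) = 3*((63/8)/10) = 3*((63/8)*(⅒)) = 3*(63/80) = 189/80)
-6659 - G(184) = -6659 - 1*189/80 = -6659 - 189/80 = -532909/80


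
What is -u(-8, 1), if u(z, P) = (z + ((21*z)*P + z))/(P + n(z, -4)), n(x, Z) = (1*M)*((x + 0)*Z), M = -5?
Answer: -184/159 ≈ -1.1572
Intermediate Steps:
n(x, Z) = -5*Z*x (n(x, Z) = (1*(-5))*((x + 0)*Z) = -5*x*Z = -5*Z*x)
u(z, P) = (2*z + 21*P*z)/(P + 20*z) (u(z, P) = (z + ((21*z)*P + z))/(P - 5*(-4)*z) = (z + (21*P*z + z))/(P + 20*z) = (z + (z + 21*P*z))/(P + 20*z) = (2*z + 21*P*z)/(P + 20*z))
-u(-8, 1) = -(-8)*(2 + 21*1)/(1 + 20*(-8)) = -(-8)*(2 + 21)/(1 - 160) = -(-8)*23/(-159) = -(-8)*(-1)*23/159 = -1*184/159 = -184/159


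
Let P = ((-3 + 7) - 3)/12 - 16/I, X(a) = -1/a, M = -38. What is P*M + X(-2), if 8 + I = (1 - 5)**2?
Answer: 220/3 ≈ 73.333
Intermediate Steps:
I = 8 (I = -8 + (1 - 5)**2 = -8 + (-4)**2 = -8 + 16 = 8)
P = -23/12 (P = ((-3 + 7) - 3)/12 - 16/8 = (4 - 3)*(1/12) - 16*1/8 = 1*(1/12) - 2 = 1/12 - 2 = -23/12 ≈ -1.9167)
P*M + X(-2) = -23/12*(-38) - 1/(-2) = 437/6 - 1*(-1/2) = 437/6 + 1/2 = 220/3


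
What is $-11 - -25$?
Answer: $14$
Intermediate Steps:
$-11 - -25 = -11 + 25 = 14$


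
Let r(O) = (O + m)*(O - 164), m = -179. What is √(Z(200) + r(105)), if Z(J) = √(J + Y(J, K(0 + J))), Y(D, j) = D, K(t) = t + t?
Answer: √4386 ≈ 66.227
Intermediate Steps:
K(t) = 2*t
r(O) = (-179 + O)*(-164 + O) (r(O) = (O - 179)*(O - 164) = (-179 + O)*(-164 + O))
Z(J) = √2*√J (Z(J) = √(J + J) = √(2*J) = √2*√J)
√(Z(200) + r(105)) = √(√2*√200 + (29356 + 105² - 343*105)) = √(√2*(10*√2) + (29356 + 11025 - 36015)) = √(20 + 4366) = √4386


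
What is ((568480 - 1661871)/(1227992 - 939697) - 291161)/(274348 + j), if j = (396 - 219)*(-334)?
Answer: -41970676943/31024866425 ≈ -1.3528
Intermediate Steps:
j = -59118 (j = 177*(-334) = -59118)
((568480 - 1661871)/(1227992 - 939697) - 291161)/(274348 + j) = ((568480 - 1661871)/(1227992 - 939697) - 291161)/(274348 - 59118) = (-1093391/288295 - 291161)/215230 = (-1093391*1/288295 - 291161)*(1/215230) = (-1093391/288295 - 291161)*(1/215230) = -83941353886/288295*1/215230 = -41970676943/31024866425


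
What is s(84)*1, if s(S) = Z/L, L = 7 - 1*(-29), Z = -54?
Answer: -3/2 ≈ -1.5000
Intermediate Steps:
L = 36 (L = 7 + 29 = 36)
s(S) = -3/2 (s(S) = -54/36 = -54*1/36 = -3/2)
s(84)*1 = -3/2*1 = -3/2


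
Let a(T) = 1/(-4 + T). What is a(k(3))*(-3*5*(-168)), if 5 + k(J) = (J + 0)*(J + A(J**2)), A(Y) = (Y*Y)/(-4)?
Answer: -1120/27 ≈ -41.482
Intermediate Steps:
A(Y) = -Y**2/4 (A(Y) = Y**2*(-1/4) = -Y**2/4)
k(J) = -5 + J*(J - J**4/4) (k(J) = -5 + (J + 0)*(J - J**4/4) = -5 + J*(J - J**4/4))
a(k(3))*(-3*5*(-168)) = (-3*5*(-168))/(-4 + (-5 + 3**2 - 1/4*3**5)) = (-15*(-168))/(-4 + (-5 + 9 - 1/4*243)) = 2520/(-4 + (-5 + 9 - 243/4)) = 2520/(-4 - 227/4) = 2520/(-243/4) = -4/243*2520 = -1120/27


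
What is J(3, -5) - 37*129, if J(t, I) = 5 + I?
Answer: -4773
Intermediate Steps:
J(3, -5) - 37*129 = (5 - 5) - 37*129 = 0 - 4773 = -4773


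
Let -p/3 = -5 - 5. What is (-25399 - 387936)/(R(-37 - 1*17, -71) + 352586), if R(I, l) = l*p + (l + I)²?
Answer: -413335/366081 ≈ -1.1291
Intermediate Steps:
p = 30 (p = -3*(-5 - 5) = -3*(-10) = 30)
R(I, l) = (I + l)² + 30*l (R(I, l) = l*30 + (l + I)² = 30*l + (I + l)² = (I + l)² + 30*l)
(-25399 - 387936)/(R(-37 - 1*17, -71) + 352586) = (-25399 - 387936)/((((-37 - 1*17) - 71)² + 30*(-71)) + 352586) = -413335/((((-37 - 17) - 71)² - 2130) + 352586) = -413335/(((-54 - 71)² - 2130) + 352586) = -413335/(((-125)² - 2130) + 352586) = -413335/((15625 - 2130) + 352586) = -413335/(13495 + 352586) = -413335/366081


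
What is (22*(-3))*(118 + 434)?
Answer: -36432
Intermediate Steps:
(22*(-3))*(118 + 434) = -66*552 = -36432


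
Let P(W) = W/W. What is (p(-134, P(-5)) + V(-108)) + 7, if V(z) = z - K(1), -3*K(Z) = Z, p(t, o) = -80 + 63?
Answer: -353/3 ≈ -117.67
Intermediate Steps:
P(W) = 1
p(t, o) = -17
K(Z) = -Z/3
V(z) = ⅓ + z (V(z) = z - (-1)/3 = z - 1*(-⅓) = z + ⅓ = ⅓ + z)
(p(-134, P(-5)) + V(-108)) + 7 = (-17 + (⅓ - 108)) + 7 = (-17 - 323/3) + 7 = -374/3 + 7 = -353/3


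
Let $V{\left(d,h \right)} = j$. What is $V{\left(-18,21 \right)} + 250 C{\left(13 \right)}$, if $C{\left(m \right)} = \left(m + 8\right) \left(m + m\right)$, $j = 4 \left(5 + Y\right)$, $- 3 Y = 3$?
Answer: $136516$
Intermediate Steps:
$Y = -1$ ($Y = \left(- \frac{1}{3}\right) 3 = -1$)
$j = 16$ ($j = 4 \left(5 - 1\right) = 4 \cdot 4 = 16$)
$V{\left(d,h \right)} = 16$
$C{\left(m \right)} = 2 m \left(8 + m\right)$ ($C{\left(m \right)} = \left(8 + m\right) 2 m = 2 m \left(8 + m\right)$)
$V{\left(-18,21 \right)} + 250 C{\left(13 \right)} = 16 + 250 \cdot 2 \cdot 13 \left(8 + 13\right) = 16 + 250 \cdot 2 \cdot 13 \cdot 21 = 16 + 250 \cdot 546 = 16 + 136500 = 136516$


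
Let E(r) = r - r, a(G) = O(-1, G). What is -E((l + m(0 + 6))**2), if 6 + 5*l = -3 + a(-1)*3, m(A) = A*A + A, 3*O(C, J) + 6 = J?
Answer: 0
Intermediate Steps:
O(C, J) = -2 + J/3
m(A) = A + A**2 (m(A) = A**2 + A = A + A**2)
a(G) = -2 + G/3
l = -16/5 (l = -6/5 + (-3 + (-2 + (1/3)*(-1))*3)/5 = -6/5 + (-3 + (-2 - 1/3)*3)/5 = -6/5 + (-3 - 7/3*3)/5 = -6/5 + (-3 - 7)/5 = -6/5 + (1/5)*(-10) = -6/5 - 2 = -16/5 ≈ -3.2000)
E(r) = 0
-E((l + m(0 + 6))**2) = -1*0 = 0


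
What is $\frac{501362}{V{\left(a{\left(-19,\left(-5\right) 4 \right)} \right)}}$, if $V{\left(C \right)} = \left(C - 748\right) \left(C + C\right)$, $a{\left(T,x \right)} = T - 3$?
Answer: $\frac{250681}{16940} \approx 14.798$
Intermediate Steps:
$a{\left(T,x \right)} = -3 + T$
$V{\left(C \right)} = 2 C \left(-748 + C\right)$ ($V{\left(C \right)} = \left(-748 + C\right) 2 C = 2 C \left(-748 + C\right)$)
$\frac{501362}{V{\left(a{\left(-19,\left(-5\right) 4 \right)} \right)}} = \frac{501362}{2 \left(-3 - 19\right) \left(-748 - 22\right)} = \frac{501362}{2 \left(-22\right) \left(-748 - 22\right)} = \frac{501362}{2 \left(-22\right) \left(-770\right)} = \frac{501362}{33880} = 501362 \cdot \frac{1}{33880} = \frac{250681}{16940}$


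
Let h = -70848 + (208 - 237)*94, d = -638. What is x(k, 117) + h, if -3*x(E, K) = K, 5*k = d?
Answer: -73613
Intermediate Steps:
k = -638/5 (k = (⅕)*(-638) = -638/5 ≈ -127.60)
x(E, K) = -K/3
h = -73574 (h = -70848 - 29*94 = -70848 - 2726 = -73574)
x(k, 117) + h = -⅓*117 - 73574 = -39 - 73574 = -73613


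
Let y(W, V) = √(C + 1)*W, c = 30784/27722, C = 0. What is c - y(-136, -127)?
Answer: 1900488/13861 ≈ 137.11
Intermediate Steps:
c = 15392/13861 (c = 30784*(1/27722) = 15392/13861 ≈ 1.1105)
y(W, V) = W (y(W, V) = √(0 + 1)*W = √1*W = 1*W = W)
c - y(-136, -127) = 15392/13861 - 1*(-136) = 15392/13861 + 136 = 1900488/13861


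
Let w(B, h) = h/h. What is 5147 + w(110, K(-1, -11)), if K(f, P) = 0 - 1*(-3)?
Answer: 5148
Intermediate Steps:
K(f, P) = 3 (K(f, P) = 0 + 3 = 3)
w(B, h) = 1
5147 + w(110, K(-1, -11)) = 5147 + 1 = 5148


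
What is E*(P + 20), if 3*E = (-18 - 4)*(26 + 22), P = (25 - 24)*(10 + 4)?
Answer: -11968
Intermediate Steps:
P = 14 (P = 1*14 = 14)
E = -352 (E = ((-18 - 4)*(26 + 22))/3 = (-22*48)/3 = (1/3)*(-1056) = -352)
E*(P + 20) = -352*(14 + 20) = -352*34 = -11968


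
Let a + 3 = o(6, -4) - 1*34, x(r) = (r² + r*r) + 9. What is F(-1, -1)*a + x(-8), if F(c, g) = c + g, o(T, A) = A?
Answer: 219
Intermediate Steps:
x(r) = 9 + 2*r² (x(r) = (r² + r²) + 9 = 2*r² + 9 = 9 + 2*r²)
a = -41 (a = -3 + (-4 - 1*34) = -3 + (-4 - 34) = -3 - 38 = -41)
F(-1, -1)*a + x(-8) = (-1 - 1)*(-41) + (9 + 2*(-8)²) = -2*(-41) + (9 + 2*64) = 82 + (9 + 128) = 82 + 137 = 219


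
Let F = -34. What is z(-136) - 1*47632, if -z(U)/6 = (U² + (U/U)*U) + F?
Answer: -157588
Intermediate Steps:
z(U) = 204 - 6*U - 6*U² (z(U) = -6*((U² + (U/U)*U) - 34) = -6*((U² + 1*U) - 34) = -6*((U² + U) - 34) = -6*((U + U²) - 34) = -6*(-34 + U + U²) = 204 - 6*U - 6*U²)
z(-136) - 1*47632 = (204 - 6*(-136) - 6*(-136)²) - 1*47632 = (204 + 816 - 6*18496) - 47632 = (204 + 816 - 110976) - 47632 = -109956 - 47632 = -157588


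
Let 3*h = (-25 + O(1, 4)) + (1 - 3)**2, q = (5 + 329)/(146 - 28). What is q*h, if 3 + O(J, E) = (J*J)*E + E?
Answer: -2672/177 ≈ -15.096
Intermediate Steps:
O(J, E) = -3 + E + E*J**2 (O(J, E) = -3 + ((J*J)*E + E) = -3 + (J**2*E + E) = -3 + (E*J**2 + E) = -3 + (E + E*J**2) = -3 + E + E*J**2)
q = 167/59 (q = 334/118 = 334*(1/118) = 167/59 ≈ 2.8305)
h = -16/3 (h = ((-25 + (-3 + 4 + 4*1**2)) + (1 - 3)**2)/3 = ((-25 + (-3 + 4 + 4*1)) + (-2)**2)/3 = ((-25 + (-3 + 4 + 4)) + 4)/3 = ((-25 + 5) + 4)/3 = (-20 + 4)/3 = (1/3)*(-16) = -16/3 ≈ -5.3333)
q*h = (167/59)*(-16/3) = -2672/177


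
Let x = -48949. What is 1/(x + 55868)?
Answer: 1/6919 ≈ 0.00014453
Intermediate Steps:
1/(x + 55868) = 1/(-48949 + 55868) = 1/6919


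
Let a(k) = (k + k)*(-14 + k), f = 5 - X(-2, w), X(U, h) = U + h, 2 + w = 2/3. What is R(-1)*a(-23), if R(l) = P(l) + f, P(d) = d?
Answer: 37444/3 ≈ 12481.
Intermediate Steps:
w = -4/3 (w = -2 + 2/3 = -4/3 ≈ -1.3333)
f = 25/3 (f = 5 - (-2 - 4/3) = 5 - 1*(-10/3) = 5 + 10/3 = 25/3 ≈ 8.3333)
R(l) = 25/3 + l (R(l) = l + 25/3 = 25/3 + l)
a(k) = 2*k*(-14 + k) (a(k) = (2*k)*(-14 + k) = 2*k*(-14 + k))
R(-1)*a(-23) = (25/3 - 1)*(2*(-23)*(-14 - 23)) = 22*(2*(-23)*(-37))/3 = (22/3)*1702 = 37444/3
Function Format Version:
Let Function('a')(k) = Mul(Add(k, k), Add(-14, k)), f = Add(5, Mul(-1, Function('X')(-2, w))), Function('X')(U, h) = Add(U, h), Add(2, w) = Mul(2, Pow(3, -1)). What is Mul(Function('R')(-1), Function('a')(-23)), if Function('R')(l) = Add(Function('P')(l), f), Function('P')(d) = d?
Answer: Rational(37444, 3) ≈ 12481.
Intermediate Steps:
w = Rational(-4, 3) (w = Add(-2, Mul(2, Pow(3, -1))) = Add(-2, Mul(2, Rational(1, 3))) = Add(-2, Rational(2, 3)) = Rational(-4, 3) ≈ -1.3333)
f = Rational(25, 3) (f = Add(5, Mul(-1, Add(-2, Rational(-4, 3)))) = Add(5, Mul(-1, Rational(-10, 3))) = Add(5, Rational(10, 3)) = Rational(25, 3) ≈ 8.3333)
Function('R')(l) = Add(Rational(25, 3), l) (Function('R')(l) = Add(l, Rational(25, 3)) = Add(Rational(25, 3), l))
Function('a')(k) = Mul(2, k, Add(-14, k)) (Function('a')(k) = Mul(Mul(2, k), Add(-14, k)) = Mul(2, k, Add(-14, k)))
Mul(Function('R')(-1), Function('a')(-23)) = Mul(Add(Rational(25, 3), -1), Mul(2, -23, Add(-14, -23))) = Mul(Rational(22, 3), Mul(2, -23, -37)) = Mul(Rational(22, 3), 1702) = Rational(37444, 3)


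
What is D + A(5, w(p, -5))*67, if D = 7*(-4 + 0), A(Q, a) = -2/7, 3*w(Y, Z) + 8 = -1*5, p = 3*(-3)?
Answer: -330/7 ≈ -47.143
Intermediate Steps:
p = -9
w(Y, Z) = -13/3 (w(Y, Z) = -8/3 + (-1*5)/3 = -8/3 + (⅓)*(-5) = -8/3 - 5/3 = -13/3)
A(Q, a) = -2/7 (A(Q, a) = -2*⅐ = -2/7)
D = -28 (D = 7*(-4) = -28)
D + A(5, w(p, -5))*67 = -28 - 2/7*67 = -28 - 134/7 = -330/7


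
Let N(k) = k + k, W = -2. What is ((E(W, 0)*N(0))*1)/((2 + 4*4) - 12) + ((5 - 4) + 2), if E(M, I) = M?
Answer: 3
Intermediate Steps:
N(k) = 2*k
((E(W, 0)*N(0))*1)/((2 + 4*4) - 12) + ((5 - 4) + 2) = (-4*0*1)/((2 + 4*4) - 12) + ((5 - 4) + 2) = (-2*0*1)/((2 + 16) - 12) + (1 + 2) = (0*1)/(18 - 12) + 3 = 0/6 + 3 = (⅙)*0 + 3 = 0 + 3 = 3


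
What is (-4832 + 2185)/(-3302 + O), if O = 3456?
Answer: -2647/154 ≈ -17.188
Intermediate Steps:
(-4832 + 2185)/(-3302 + O) = (-4832 + 2185)/(-3302 + 3456) = -2647/154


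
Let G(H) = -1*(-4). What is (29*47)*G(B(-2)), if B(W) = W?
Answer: 5452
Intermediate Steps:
G(H) = 4
(29*47)*G(B(-2)) = (29*47)*4 = 1363*4 = 5452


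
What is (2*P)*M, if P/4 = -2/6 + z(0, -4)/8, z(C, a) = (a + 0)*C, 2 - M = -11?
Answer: -104/3 ≈ -34.667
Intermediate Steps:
M = 13 (M = 2 - 1*(-11) = 2 + 11 = 13)
z(C, a) = C*a (z(C, a) = a*C = C*a)
P = -4/3 (P = 4*(-2/6 + (0*(-4))/8) = 4*(-2*⅙ + 0*(⅛)) = 4*(-⅓ + 0) = 4*(-⅓) = -4/3 ≈ -1.3333)
(2*P)*M = (2*(-4/3))*13 = -8/3*13 = -104/3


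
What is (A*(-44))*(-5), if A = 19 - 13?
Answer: 1320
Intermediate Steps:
A = 6
(A*(-44))*(-5) = (6*(-44))*(-5) = -264*(-5) = 1320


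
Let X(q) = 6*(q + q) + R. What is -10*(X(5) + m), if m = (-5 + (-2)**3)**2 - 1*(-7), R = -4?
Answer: -2320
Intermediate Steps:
X(q) = -4 + 12*q (X(q) = 6*(q + q) - 4 = 6*(2*q) - 4 = 12*q - 4 = -4 + 12*q)
m = 176 (m = (-5 - 8)**2 + 7 = (-13)**2 + 7 = 169 + 7 = 176)
-10*(X(5) + m) = -10*((-4 + 12*5) + 176) = -10*((-4 + 60) + 176) = -10*(56 + 176) = -10*232 = -2320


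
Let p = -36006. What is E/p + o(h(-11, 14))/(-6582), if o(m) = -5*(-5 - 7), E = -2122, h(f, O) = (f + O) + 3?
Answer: 983887/19749291 ≈ 0.049819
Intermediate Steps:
h(f, O) = 3 + O + f (h(f, O) = (O + f) + 3 = 3 + O + f)
o(m) = 60 (o(m) = -5*(-12) = 60)
E/p + o(h(-11, 14))/(-6582) = -2122/(-36006) + 60/(-6582) = -2122*(-1/36006) + 60*(-1/6582) = 1061/18003 - 10/1097 = 983887/19749291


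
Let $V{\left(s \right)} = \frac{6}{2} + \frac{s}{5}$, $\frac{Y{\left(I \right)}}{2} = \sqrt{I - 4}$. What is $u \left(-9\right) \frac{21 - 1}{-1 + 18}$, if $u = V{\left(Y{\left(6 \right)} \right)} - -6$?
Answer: $- \frac{1620}{17} - \frac{72 \sqrt{2}}{17} \approx -101.28$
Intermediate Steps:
$Y{\left(I \right)} = 2 \sqrt{-4 + I}$ ($Y{\left(I \right)} = 2 \sqrt{I - 4} = 2 \sqrt{-4 + I}$)
$V{\left(s \right)} = 3 + \frac{s}{5}$ ($V{\left(s \right)} = 6 \cdot \frac{1}{2} + s \frac{1}{5} = 3 + \frac{s}{5}$)
$u = 9 + \frac{2 \sqrt{2}}{5}$ ($u = \left(3 + \frac{2 \sqrt{-4 + 6}}{5}\right) - -6 = \left(3 + \frac{2 \sqrt{2}}{5}\right) + 6 = 9 + \frac{2 \sqrt{2}}{5} \approx 9.5657$)
$u \left(-9\right) \frac{21 - 1}{-1 + 18} = \left(9 + \frac{2 \sqrt{2}}{5}\right) \left(-9\right) \frac{21 - 1}{-1 + 18} = \left(-81 - \frac{18 \sqrt{2}}{5}\right) \frac{20}{17} = - \frac{1620}{17} - \frac{72 \sqrt{2}}{17}$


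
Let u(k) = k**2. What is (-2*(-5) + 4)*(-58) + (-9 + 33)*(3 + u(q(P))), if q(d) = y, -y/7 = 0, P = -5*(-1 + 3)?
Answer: -740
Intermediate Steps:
P = -10 (P = -5*2 = -10)
y = 0 (y = -7*0 = 0)
q(d) = 0
(-2*(-5) + 4)*(-58) + (-9 + 33)*(3 + u(q(P))) = (-2*(-5) + 4)*(-58) + (-9 + 33)*(3 + 0**2) = (10 + 4)*(-58) + 24*(3 + 0) = 14*(-58) + 24*3 = -812 + 72 = -740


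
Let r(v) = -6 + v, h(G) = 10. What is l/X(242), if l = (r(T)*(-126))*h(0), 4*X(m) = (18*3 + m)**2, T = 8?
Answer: -315/2738 ≈ -0.11505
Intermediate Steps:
X(m) = (54 + m)**2/4 (X(m) = (18*3 + m)**2/4 = (54 + m)**2/4)
l = -2520 (l = ((-6 + 8)*(-126))*10 = (2*(-126))*10 = -252*10 = -2520)
l/X(242) = -2520*4/(54 + 242)**2 = -2520/((1/4)*296**2) = -2520/((1/4)*87616) = -2520/21904 = -2520*1/21904 = -315/2738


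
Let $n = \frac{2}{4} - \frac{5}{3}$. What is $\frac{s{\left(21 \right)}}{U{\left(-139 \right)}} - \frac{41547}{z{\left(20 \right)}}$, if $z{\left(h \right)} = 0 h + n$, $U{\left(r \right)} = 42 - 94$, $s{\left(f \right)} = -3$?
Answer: $\frac{12962685}{364} \approx 35612.0$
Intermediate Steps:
$n = - \frac{7}{6}$ ($n = 2 \cdot \frac{1}{4} - \frac{5}{3} = \frac{1}{2} - \frac{5}{3} = - \frac{7}{6} \approx -1.1667$)
$U{\left(r \right)} = -52$
$z{\left(h \right)} = - \frac{7}{6}$ ($z{\left(h \right)} = 0 h - \frac{7}{6} = 0 - \frac{7}{6} = - \frac{7}{6}$)
$\frac{s{\left(21 \right)}}{U{\left(-139 \right)}} - \frac{41547}{z{\left(20 \right)}} = - \frac{3}{-52} - \frac{41547}{- \frac{7}{6}} = \left(-3\right) \left(- \frac{1}{52}\right) - - \frac{249282}{7} = \frac{3}{52} + \frac{249282}{7} = \frac{12962685}{364}$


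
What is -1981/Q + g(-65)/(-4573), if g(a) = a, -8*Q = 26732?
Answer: 18552621/30561359 ≈ 0.60706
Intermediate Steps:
Q = -6683/2 (Q = -1/8*26732 = -6683/2 ≈ -3341.5)
-1981/Q + g(-65)/(-4573) = -1981/(-6683/2) - 65/(-4573) = -1981*(-2/6683) - 65*(-1/4573) = 3962/6683 + 65/4573 = 18552621/30561359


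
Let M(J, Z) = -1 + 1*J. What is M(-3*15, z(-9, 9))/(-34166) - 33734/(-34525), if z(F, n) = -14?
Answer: 577071997/589790575 ≈ 0.97844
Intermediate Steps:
M(J, Z) = -1 + J
M(-3*15, z(-9, 9))/(-34166) - 33734/(-34525) = (-1 - 3*15)/(-34166) - 33734/(-34525) = (-1 - 45)*(-1/34166) - 33734*(-1/34525) = -46*(-1/34166) + 33734/34525 = 23/17083 + 33734/34525 = 577071997/589790575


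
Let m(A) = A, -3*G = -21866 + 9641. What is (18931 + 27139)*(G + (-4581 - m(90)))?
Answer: -27457720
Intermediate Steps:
G = 4075 (G = -(-21866 + 9641)/3 = -⅓*(-12225) = 4075)
(18931 + 27139)*(G + (-4581 - m(90))) = (18931 + 27139)*(4075 + (-4581 - 1*90)) = 46070*(4075 + (-4581 - 90)) = 46070*(4075 - 4671) = 46070*(-596) = -27457720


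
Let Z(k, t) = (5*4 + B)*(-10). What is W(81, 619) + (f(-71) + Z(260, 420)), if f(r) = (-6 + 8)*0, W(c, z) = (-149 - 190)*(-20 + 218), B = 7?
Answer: -67392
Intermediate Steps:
W(c, z) = -67122 (W(c, z) = -339*198 = -67122)
Z(k, t) = -270 (Z(k, t) = (5*4 + 7)*(-10) = (20 + 7)*(-10) = 27*(-10) = -270)
f(r) = 0 (f(r) = 2*0 = 0)
W(81, 619) + (f(-71) + Z(260, 420)) = -67122 + (0 - 270) = -67122 - 270 = -67392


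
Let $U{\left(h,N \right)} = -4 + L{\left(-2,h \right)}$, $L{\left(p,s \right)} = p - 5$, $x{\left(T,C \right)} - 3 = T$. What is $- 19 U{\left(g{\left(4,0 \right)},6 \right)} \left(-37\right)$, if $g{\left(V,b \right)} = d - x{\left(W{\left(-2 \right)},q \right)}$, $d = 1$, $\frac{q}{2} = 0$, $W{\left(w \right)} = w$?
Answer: $-7733$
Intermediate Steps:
$q = 0$ ($q = 2 \cdot 0 = 0$)
$x{\left(T,C \right)} = 3 + T$
$L{\left(p,s \right)} = -5 + p$
$g{\left(V,b \right)} = 0$ ($g{\left(V,b \right)} = 1 - \left(3 - 2\right) = 1 - 1 = 0$)
$U{\left(h,N \right)} = -11$ ($U{\left(h,N \right)} = -4 - 7 = -11$)
$- 19 U{\left(g{\left(4,0 \right)},6 \right)} \left(-37\right) = \left(-19\right) \left(-11\right) \left(-37\right) = 209 \left(-37\right) = -7733$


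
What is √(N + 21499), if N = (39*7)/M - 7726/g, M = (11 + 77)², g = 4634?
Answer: √893722523340857/203896 ≈ 146.62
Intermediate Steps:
M = 7744 (M = 88² = 7744)
N = -29282531/17942848 (N = (39*7)/7744 - 7726/4634 = 273*(1/7744) - 7726*1/4634 = 273/7744 - 3863/2317 = -29282531/17942848 ≈ -1.6320)
√(N + 21499) = √(-29282531/17942848 + 21499) = √(385724006621/17942848) = √893722523340857/203896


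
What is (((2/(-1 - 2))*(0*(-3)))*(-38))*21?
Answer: 0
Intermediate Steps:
(((2/(-1 - 2))*(0*(-3)))*(-38))*21 = (((2/(-3))*0)*(-38))*21 = ((-1/3*2*0)*(-38))*21 = (-2/3*0*(-38))*21 = (0*(-38))*21 = 0*21 = 0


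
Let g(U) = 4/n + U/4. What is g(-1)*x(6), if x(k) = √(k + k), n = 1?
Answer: 15*√3/2 ≈ 12.990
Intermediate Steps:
x(k) = √2*√k (x(k) = √(2*k) = √2*√k)
g(U) = 4 + U/4 (g(U) = 4/1 + U/4 = 4*1 + U*(¼) = 4 + U/4)
g(-1)*x(6) = (4 + (¼)*(-1))*(√2*√6) = (4 - ¼)*(2*√3) = 15*(2*√3)/4 = 15*√3/2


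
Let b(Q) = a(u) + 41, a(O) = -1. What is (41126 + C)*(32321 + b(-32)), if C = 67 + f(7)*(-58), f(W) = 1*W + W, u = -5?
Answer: 1306769541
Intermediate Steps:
b(Q) = 40 (b(Q) = -1 + 41 = 40)
f(W) = 2*W (f(W) = W + W = 2*W)
C = -745 (C = 67 + (2*7)*(-58) = 67 + 14*(-58) = 67 - 812 = -745)
(41126 + C)*(32321 + b(-32)) = (41126 - 745)*(32321 + 40) = 40381*32361 = 1306769541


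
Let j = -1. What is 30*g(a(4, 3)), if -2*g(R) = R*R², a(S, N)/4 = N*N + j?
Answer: -491520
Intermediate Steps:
a(S, N) = -4 + 4*N² (a(S, N) = 4*(N*N - 1) = 4*(N² - 1) = 4*(-1 + N²) = -4 + 4*N²)
g(R) = -R³/2 (g(R) = -R*R²/2 = -R³/2)
30*g(a(4, 3)) = 30*(-(-4 + 4*3²)³/2) = 30*(-(-4 + 4*9)³/2) = 30*(-(-4 + 36)³/2) = 30*(-½*32³) = 30*(-½*32768) = 30*(-16384) = -491520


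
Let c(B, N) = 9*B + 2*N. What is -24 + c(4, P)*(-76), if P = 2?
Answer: -3064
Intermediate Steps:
c(B, N) = 2*N + 9*B
-24 + c(4, P)*(-76) = -24 + (2*2 + 9*4)*(-76) = -24 + (4 + 36)*(-76) = -24 + 40*(-76) = -24 - 3040 = -3064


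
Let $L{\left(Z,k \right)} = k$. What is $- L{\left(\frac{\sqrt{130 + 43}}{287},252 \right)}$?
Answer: $-252$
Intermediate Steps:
$- L{\left(\frac{\sqrt{130 + 43}}{287},252 \right)} = \left(-1\right) 252 = -252$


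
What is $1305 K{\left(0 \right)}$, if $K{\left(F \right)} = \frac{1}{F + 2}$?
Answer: $\frac{1305}{2} \approx 652.5$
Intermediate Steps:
$K{\left(F \right)} = \frac{1}{2 + F}$
$1305 K{\left(0 \right)} = \frac{1305}{2 + 0} = \frac{1305}{2}$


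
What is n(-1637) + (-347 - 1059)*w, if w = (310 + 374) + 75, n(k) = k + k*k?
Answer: 1610978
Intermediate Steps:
n(k) = k + k²
w = 759 (w = 684 + 75 = 759)
n(-1637) + (-347 - 1059)*w = -1637*(1 - 1637) + (-347 - 1059)*759 = -1637*(-1636) - 1406*759 = 2678132 - 1067154 = 1610978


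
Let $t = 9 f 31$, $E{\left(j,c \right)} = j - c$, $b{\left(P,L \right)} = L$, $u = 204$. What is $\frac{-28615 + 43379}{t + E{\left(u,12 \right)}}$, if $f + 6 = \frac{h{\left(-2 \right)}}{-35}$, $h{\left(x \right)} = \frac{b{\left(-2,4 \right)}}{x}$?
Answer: $- \frac{129185}{12828} \approx -10.071$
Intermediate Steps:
$h{\left(x \right)} = \frac{4}{x}$
$f = - \frac{208}{35}$ ($f = -6 + \frac{4 \frac{1}{-2}}{-35} = -6 + 4 \left(- \frac{1}{2}\right) \left(- \frac{1}{35}\right) = -6 - - \frac{2}{35} = -6 + \frac{2}{35} = - \frac{208}{35} \approx -5.9429$)
$t = - \frac{58032}{35}$ ($t = 9 \left(- \frac{208}{35}\right) 31 = \left(- \frac{1872}{35}\right) 31 = - \frac{58032}{35} \approx -1658.1$)
$\frac{-28615 + 43379}{t + E{\left(u,12 \right)}} = \frac{-28615 + 43379}{- \frac{58032}{35} + \left(204 - 12\right)} = \frac{14764}{- \frac{58032}{35} + \left(204 - 12\right)} = \frac{14764}{- \frac{58032}{35} + 192} = \frac{14764}{- \frac{51312}{35}} = 14764 \left(- \frac{35}{51312}\right) = - \frac{129185}{12828}$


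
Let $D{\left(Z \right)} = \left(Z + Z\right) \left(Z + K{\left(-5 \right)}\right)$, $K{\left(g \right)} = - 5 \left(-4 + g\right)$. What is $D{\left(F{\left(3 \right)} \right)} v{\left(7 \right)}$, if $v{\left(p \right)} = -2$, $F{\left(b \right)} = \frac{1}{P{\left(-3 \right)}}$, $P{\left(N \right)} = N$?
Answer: $\frac{536}{9} \approx 59.556$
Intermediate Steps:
$K{\left(g \right)} = 20 - 5 g$
$F{\left(b \right)} = - \frac{1}{3}$ ($F{\left(b \right)} = \frac{1}{-3} = - \frac{1}{3}$)
$D{\left(Z \right)} = 2 Z \left(45 + Z\right)$ ($D{\left(Z \right)} = \left(Z + Z\right) \left(Z + \left(20 - -25\right)\right) = 2 Z \left(Z + \left(20 + 25\right)\right) = 2 Z \left(Z + 45\right) = 2 Z \left(45 + Z\right)$)
$D{\left(F{\left(3 \right)} \right)} v{\left(7 \right)} = 2 \left(- \frac{1}{3}\right) \left(45 - \frac{1}{3}\right) \left(-2\right) = 2 \left(- \frac{1}{3}\right) \frac{134}{3} \left(-2\right) = \left(- \frac{268}{9}\right) \left(-2\right) = \frac{536}{9}$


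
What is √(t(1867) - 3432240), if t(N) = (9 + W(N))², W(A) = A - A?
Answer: 3*I*√381351 ≈ 1852.6*I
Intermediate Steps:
W(A) = 0
t(N) = 81 (t(N) = (9 + 0)² = 9² = 81)
√(t(1867) - 3432240) = √(81 - 3432240) = √(-3432159) = 3*I*√381351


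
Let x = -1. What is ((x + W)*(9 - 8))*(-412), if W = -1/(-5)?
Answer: 1648/5 ≈ 329.60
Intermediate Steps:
W = ⅕ (W = -1*(-⅕) = ⅕ ≈ 0.20000)
((x + W)*(9 - 8))*(-412) = ((-1 + ⅕)*(9 - 8))*(-412) = -⅘*1*(-412) = -⅘*(-412) = 1648/5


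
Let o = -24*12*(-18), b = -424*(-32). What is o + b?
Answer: 18752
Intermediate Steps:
b = 13568
o = 5184 (o = -288*(-18) = 5184)
o + b = 5184 + 13568 = 18752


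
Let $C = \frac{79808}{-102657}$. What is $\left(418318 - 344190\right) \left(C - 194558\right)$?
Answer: $- \frac{1480545231648992}{102657} \approx -1.4422 \cdot 10^{10}$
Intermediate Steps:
$C = - \frac{79808}{102657}$ ($C = 79808 \left(- \frac{1}{102657}\right) = - \frac{79808}{102657} \approx -0.77742$)
$\left(418318 - 344190\right) \left(C - 194558\right) = \left(418318 - 344190\right) \left(- \frac{79808}{102657} - 194558\right) = 74128 \left(- \frac{19972820414}{102657}\right) = - \frac{1480545231648992}{102657}$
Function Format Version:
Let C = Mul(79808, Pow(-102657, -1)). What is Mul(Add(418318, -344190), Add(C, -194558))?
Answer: Rational(-1480545231648992, 102657) ≈ -1.4422e+10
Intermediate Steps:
C = Rational(-79808, 102657) (C = Mul(79808, Rational(-1, 102657)) = Rational(-79808, 102657) ≈ -0.77742)
Mul(Add(418318, -344190), Add(C, -194558)) = Mul(Add(418318, -344190), Add(Rational(-79808, 102657), -194558)) = Mul(74128, Rational(-19972820414, 102657)) = Rational(-1480545231648992, 102657)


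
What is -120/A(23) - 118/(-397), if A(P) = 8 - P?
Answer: 3294/397 ≈ 8.2972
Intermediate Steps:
-120/A(23) - 118/(-397) = -120/(8 - 1*23) - 118/(-397) = -120/(8 - 23) - 118*(-1/397) = -120/(-15) + 118/397 = -120*(-1/15) + 118/397 = 8 + 118/397 = 3294/397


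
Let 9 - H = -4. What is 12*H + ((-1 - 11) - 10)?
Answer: 134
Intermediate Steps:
H = 13 (H = 9 - 1*(-4) = 9 + 4 = 13)
12*H + ((-1 - 11) - 10) = 12*13 + ((-1 - 11) - 10) = 156 + (-12 - 10) = 156 - 22 = 134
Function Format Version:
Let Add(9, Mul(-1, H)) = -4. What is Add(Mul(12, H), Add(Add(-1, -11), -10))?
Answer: 134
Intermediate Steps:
H = 13 (H = Add(9, Mul(-1, -4)) = Add(9, 4) = 13)
Add(Mul(12, H), Add(Add(-1, -11), -10)) = Add(Mul(12, 13), Add(Add(-1, -11), -10)) = Add(156, Add(-12, -10)) = Add(156, -22) = 134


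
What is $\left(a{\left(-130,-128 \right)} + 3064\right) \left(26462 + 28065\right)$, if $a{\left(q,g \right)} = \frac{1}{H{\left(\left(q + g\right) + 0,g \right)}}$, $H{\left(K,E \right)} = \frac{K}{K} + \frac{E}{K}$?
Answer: $\frac{32251684487}{193} \approx 1.6711 \cdot 10^{8}$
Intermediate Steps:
$H{\left(K,E \right)} = 1 + \frac{E}{K}$
$a{\left(q,g \right)} = \frac{g + q}{q + 2 g}$ ($a{\left(q,g \right)} = \frac{1}{\frac{1}{\left(q + g\right) + 0} \left(g + \left(\left(q + g\right) + 0\right)\right)} = \frac{1}{\frac{1}{\left(g + q\right) + 0} \left(g + \left(\left(g + q\right) + 0\right)\right)} = \frac{1}{\frac{1}{g + q} \left(g + \left(g + q\right)\right)} = \frac{1}{\frac{1}{g + q} \left(q + 2 g\right)} = \frac{g + q}{q + 2 g}$)
$\left(a{\left(-130,-128 \right)} + 3064\right) \left(26462 + 28065\right) = \left(\frac{-128 - 130}{-130 + 2 \left(-128\right)} + 3064\right) \left(26462 + 28065\right) = \left(\frac{1}{-130 - 256} \left(-258\right) + 3064\right) 54527 = \left(\frac{1}{-386} \left(-258\right) + 3064\right) 54527 = \left(\left(- \frac{1}{386}\right) \left(-258\right) + 3064\right) 54527 = \left(\frac{129}{193} + 3064\right) 54527 = \frac{591481}{193} \cdot 54527 = \frac{32251684487}{193}$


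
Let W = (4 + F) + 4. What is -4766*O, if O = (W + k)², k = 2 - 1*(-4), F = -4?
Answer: -476600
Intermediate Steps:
k = 6 (k = 2 + 4 = 6)
W = 4 (W = (4 - 4) + 4 = 0 + 4 = 4)
O = 100 (O = (4 + 6)² = 10² = 100)
-4766*O = -4766*100 = -476600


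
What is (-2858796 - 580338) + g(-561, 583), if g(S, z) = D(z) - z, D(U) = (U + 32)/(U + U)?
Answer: -4010709407/1166 ≈ -3.4397e+6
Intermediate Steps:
D(U) = (32 + U)/(2*U) (D(U) = (32 + U)/((2*U)) = (32 + U)*(1/(2*U)) = (32 + U)/(2*U))
g(S, z) = -z + (32 + z)/(2*z) (g(S, z) = (32 + z)/(2*z) - z = -z + (32 + z)/(2*z))
(-2858796 - 580338) + g(-561, 583) = (-2858796 - 580338) + (½ - 1*583 + 16/583) = -3439134 + (½ - 583 + 16*(1/583)) = -3439134 + (½ - 583 + 16/583) = -3439134 - 679163/1166 = -4010709407/1166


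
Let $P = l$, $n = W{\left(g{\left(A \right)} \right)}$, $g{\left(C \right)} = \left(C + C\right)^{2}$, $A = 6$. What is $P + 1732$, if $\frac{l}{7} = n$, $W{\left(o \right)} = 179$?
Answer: $2985$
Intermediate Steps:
$g{\left(C \right)} = 4 C^{2}$ ($g{\left(C \right)} = \left(2 C\right)^{2} = 4 C^{2}$)
$n = 179$
$l = 1253$ ($l = 7 \cdot 179 = 1253$)
$P = 1253$
$P + 1732 = 1253 + 1732 = 2985$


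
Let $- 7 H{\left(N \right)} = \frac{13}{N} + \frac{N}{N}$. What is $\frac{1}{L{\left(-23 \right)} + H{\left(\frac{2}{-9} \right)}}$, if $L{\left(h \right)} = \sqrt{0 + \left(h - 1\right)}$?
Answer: $\frac{1610}{17929} - \frac{392 i \sqrt{6}}{17929} \approx 0.089799 - 0.053556 i$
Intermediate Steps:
$H{\left(N \right)} = - \frac{1}{7} - \frac{13}{7 N}$ ($H{\left(N \right)} = - \frac{\frac{13}{N} + \frac{N}{N}}{7} = - \frac{\frac{13}{N} + 1}{7} = - \frac{1 + \frac{13}{N}}{7} = - \frac{1}{7} - \frac{13}{7 N}$)
$L{\left(h \right)} = \sqrt{-1 + h}$ ($L{\left(h \right)} = \sqrt{0 + \left(h - 1\right)} = \sqrt{0 + \left(-1 + h\right)} = \sqrt{-1 + h}$)
$\frac{1}{L{\left(-23 \right)} + H{\left(\frac{2}{-9} \right)}} = \frac{1}{\sqrt{-1 - 23} + \frac{-13 - \frac{2}{-9}}{7 \frac{2}{-9}}} = \frac{1}{\sqrt{-24} + \frac{-13 - 2 \left(- \frac{1}{9}\right)}{7 \cdot 2 \left(- \frac{1}{9}\right)}} = \frac{1}{2 i \sqrt{6} + \frac{-13 - - \frac{2}{9}}{7 \left(- \frac{2}{9}\right)}} = \frac{1}{2 i \sqrt{6} + \frac{1}{7} \left(- \frac{9}{2}\right) \left(-13 + \frac{2}{9}\right)} = \frac{1}{2 i \sqrt{6} + \frac{1}{7} \left(- \frac{9}{2}\right) \left(- \frac{115}{9}\right)} = \frac{1}{2 i \sqrt{6} + \frac{115}{14}} = \frac{1}{\frac{115}{14} + 2 i \sqrt{6}}$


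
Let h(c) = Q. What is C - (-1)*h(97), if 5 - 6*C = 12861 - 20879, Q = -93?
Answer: 7465/6 ≈ 1244.2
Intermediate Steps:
C = 8023/6 (C = 5/6 - (12861 - 20879)/6 = 5/6 - 1/6*(-8018) = 5/6 + 4009/3 = 8023/6 ≈ 1337.2)
h(c) = -93
C - (-1)*h(97) = 8023/6 - (-1)*(-93) = 8023/6 - 1*93 = 8023/6 - 93 = 7465/6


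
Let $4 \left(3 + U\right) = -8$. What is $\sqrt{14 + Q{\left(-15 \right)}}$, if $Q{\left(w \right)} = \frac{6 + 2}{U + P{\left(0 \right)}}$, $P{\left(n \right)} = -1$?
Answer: $\frac{\sqrt{114}}{3} \approx 3.559$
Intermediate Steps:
$U = -5$ ($U = -3 + \frac{1}{4} \left(-8\right) = -3 - 2 = -5$)
$Q{\left(w \right)} = - \frac{4}{3}$ ($Q{\left(w \right)} = \frac{6 + 2}{-5 - 1} = \frac{8}{-6} = 8 \left(- \frac{1}{6}\right) = - \frac{4}{3}$)
$\sqrt{14 + Q{\left(-15 \right)}} = \sqrt{14 - \frac{4}{3}} = \sqrt{\frac{38}{3}} = \frac{\sqrt{114}}{3}$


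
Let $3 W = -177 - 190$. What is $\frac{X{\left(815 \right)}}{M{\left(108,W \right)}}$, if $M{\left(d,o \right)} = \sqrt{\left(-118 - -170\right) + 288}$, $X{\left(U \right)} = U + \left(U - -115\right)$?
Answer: $\frac{349 \sqrt{85}}{34} \approx 94.636$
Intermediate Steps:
$W = - \frac{367}{3}$ ($W = \frac{-177 - 190}{3} = \frac{1}{3} \left(-367\right) = - \frac{367}{3} \approx -122.33$)
$X{\left(U \right)} = 115 + 2 U$ ($X{\left(U \right)} = U + \left(U + 115\right) = U + \left(115 + U\right) = 115 + 2 U$)
$M{\left(d,o \right)} = 2 \sqrt{85}$ ($M{\left(d,o \right)} = \sqrt{\left(-118 + 170\right) + 288} = \sqrt{52 + 288} = \sqrt{340} = 2 \sqrt{85}$)
$\frac{X{\left(815 \right)}}{M{\left(108,W \right)}} = \frac{115 + 2 \cdot 815}{2 \sqrt{85}} = \left(115 + 1630\right) \frac{\sqrt{85}}{170} = 1745 \frac{\sqrt{85}}{170} = \frac{349 \sqrt{85}}{34}$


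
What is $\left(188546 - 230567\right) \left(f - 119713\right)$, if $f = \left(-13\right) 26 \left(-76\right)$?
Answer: $3951024525$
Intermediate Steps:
$f = 25688$ ($f = \left(-338\right) \left(-76\right) = 25688$)
$\left(188546 - 230567\right) \left(f - 119713\right) = \left(188546 - 230567\right) \left(25688 - 119713\right) = \left(-42021\right) \left(-94025\right) = 3951024525$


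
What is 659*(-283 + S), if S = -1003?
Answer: -847474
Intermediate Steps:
659*(-283 + S) = 659*(-283 - 1003) = 659*(-1286) = -847474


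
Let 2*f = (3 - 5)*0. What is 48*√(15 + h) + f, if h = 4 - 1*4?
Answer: 48*√15 ≈ 185.90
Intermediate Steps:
h = 0 (h = 4 - 4 = 0)
f = 0 (f = ((3 - 5)*0)/2 = (-2*0)/2 = (½)*0 = 0)
48*√(15 + h) + f = 48*√(15 + 0) + 0 = 48*√15 + 0 = 48*√15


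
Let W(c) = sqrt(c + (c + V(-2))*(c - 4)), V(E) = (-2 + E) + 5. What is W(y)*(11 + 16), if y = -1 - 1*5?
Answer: 54*sqrt(11) ≈ 179.10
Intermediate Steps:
V(E) = 3 + E
y = -6 (y = -1 - 5 = -6)
W(c) = sqrt(c + (1 + c)*(-4 + c)) (W(c) = sqrt(c + (c + (3 - 2))*(c - 4)) = sqrt(c + (c + 1)*(-4 + c)) = sqrt(c + (1 + c)*(-4 + c)))
W(y)*(11 + 16) = sqrt(-4 + (-6)**2 - 2*(-6))*(11 + 16) = sqrt(-4 + 36 + 12)*27 = sqrt(44)*27 = (2*sqrt(11))*27 = 54*sqrt(11)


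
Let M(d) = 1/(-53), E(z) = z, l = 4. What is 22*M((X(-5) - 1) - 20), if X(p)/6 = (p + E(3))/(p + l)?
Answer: -22/53 ≈ -0.41509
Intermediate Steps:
X(p) = 6*(3 + p)/(4 + p) (X(p) = 6*((p + 3)/(p + 4)) = 6*((3 + p)/(4 + p)) = 6*(3 + p)/(4 + p))
M(d) = -1/53
22*M((X(-5) - 1) - 20) = 22*(-1/53) = -22/53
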